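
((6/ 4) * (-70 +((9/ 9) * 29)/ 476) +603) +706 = 1146295/ 952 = 1204.09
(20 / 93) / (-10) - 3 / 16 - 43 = -64295 / 1488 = -43.21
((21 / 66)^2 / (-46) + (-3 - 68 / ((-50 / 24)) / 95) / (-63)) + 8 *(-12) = -35518551561 / 370139000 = -95.96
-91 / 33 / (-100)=0.03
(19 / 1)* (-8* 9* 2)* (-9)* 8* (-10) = -1969920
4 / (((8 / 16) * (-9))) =-8 / 9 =-0.89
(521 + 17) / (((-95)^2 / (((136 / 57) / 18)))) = 36584 / 4629825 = 0.01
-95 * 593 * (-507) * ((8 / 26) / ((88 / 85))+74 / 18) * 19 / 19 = 125909578.56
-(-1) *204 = 204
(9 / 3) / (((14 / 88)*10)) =66 / 35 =1.89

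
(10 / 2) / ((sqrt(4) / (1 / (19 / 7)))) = 35 / 38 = 0.92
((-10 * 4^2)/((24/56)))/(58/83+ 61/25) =-2324000/19539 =-118.94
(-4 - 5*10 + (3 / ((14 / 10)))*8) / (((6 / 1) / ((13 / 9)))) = -559 / 63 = -8.87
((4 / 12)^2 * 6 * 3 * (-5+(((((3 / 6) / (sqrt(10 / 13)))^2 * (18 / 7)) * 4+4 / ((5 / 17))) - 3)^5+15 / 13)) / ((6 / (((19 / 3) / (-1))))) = -6835855807237246 / 6145059375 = -1112414.93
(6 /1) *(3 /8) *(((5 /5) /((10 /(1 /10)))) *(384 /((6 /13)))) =18.72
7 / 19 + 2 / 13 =129 / 247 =0.52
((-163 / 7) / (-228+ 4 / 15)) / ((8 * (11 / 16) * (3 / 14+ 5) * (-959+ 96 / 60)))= -12225 / 3282742694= -0.00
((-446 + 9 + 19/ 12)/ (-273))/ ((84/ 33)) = 57475/ 91728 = 0.63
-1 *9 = -9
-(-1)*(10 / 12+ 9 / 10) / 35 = 26 / 525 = 0.05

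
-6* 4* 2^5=-768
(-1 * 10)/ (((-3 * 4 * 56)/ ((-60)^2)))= 375/ 7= 53.57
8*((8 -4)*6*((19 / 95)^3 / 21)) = 64 / 875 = 0.07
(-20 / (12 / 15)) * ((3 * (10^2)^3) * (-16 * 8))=9600000000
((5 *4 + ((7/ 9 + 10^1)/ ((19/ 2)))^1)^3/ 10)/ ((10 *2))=5900304943/ 125005275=47.20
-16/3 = -5.33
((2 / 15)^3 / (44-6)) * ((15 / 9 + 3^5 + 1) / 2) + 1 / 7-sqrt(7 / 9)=202693 / 1346625-sqrt(7) / 3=-0.73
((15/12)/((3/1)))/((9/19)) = 95/108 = 0.88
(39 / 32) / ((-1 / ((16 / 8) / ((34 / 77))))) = -3003 / 544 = -5.52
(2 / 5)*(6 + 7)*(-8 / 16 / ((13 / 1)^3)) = -1 / 845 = -0.00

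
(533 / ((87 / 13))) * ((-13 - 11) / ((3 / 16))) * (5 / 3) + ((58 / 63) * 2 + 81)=-16907.81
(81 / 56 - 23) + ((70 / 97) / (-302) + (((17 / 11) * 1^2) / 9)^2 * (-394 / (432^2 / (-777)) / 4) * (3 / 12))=-21.55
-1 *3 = -3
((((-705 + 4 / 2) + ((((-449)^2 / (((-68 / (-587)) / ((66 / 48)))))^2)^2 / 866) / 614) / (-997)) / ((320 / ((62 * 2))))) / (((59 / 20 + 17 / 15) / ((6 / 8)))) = -4401847470572096.33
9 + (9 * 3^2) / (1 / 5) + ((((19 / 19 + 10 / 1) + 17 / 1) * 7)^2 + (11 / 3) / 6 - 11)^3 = 56647929387612.89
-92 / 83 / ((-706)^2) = -23 / 10342547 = -0.00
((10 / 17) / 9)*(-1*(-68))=40 / 9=4.44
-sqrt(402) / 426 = -0.05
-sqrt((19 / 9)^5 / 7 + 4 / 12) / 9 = -2 * sqrt(4574290) / 15309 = -0.28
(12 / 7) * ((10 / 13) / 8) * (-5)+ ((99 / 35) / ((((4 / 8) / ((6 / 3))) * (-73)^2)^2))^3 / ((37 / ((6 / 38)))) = -7396001709913593204555286997169 / 8973815408028493088381814214625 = -0.82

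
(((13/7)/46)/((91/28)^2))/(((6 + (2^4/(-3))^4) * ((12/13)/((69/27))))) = 3/231077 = 0.00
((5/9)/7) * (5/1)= 25/63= 0.40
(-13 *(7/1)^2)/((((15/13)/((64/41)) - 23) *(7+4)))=529984/203731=2.60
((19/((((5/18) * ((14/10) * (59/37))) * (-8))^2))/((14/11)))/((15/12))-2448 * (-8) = 935341698681/47759320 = 19584.49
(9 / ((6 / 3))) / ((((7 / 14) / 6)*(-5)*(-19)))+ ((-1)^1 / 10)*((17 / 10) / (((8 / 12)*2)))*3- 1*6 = -44187 / 7600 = -5.81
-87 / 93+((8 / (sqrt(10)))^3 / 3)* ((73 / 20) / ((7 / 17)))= -29 / 31+39712* sqrt(10) / 2625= 46.90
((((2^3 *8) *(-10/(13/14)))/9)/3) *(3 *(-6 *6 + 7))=259840/117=2220.85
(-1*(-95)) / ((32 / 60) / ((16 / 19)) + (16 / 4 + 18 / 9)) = 2850 / 199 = 14.32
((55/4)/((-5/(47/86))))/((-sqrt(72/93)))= 517 *sqrt(186)/4128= 1.71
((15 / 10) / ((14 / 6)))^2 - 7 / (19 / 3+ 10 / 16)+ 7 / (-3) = -287327 / 98196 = -2.93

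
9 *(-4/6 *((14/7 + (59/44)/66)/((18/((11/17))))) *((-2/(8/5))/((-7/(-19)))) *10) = 14.78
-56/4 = -14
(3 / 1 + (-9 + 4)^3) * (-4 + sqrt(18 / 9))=315.47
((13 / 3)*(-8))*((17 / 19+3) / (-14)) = 3848 / 399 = 9.64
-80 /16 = -5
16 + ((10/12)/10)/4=16.02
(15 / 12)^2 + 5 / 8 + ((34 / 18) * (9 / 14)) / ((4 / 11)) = 619 / 112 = 5.53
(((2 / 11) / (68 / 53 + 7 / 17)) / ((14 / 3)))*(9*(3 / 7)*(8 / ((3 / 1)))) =0.24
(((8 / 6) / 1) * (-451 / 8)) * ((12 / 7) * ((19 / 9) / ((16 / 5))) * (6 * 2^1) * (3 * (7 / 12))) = -42845 / 24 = -1785.21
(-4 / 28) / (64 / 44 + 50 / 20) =-22 / 609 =-0.04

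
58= 58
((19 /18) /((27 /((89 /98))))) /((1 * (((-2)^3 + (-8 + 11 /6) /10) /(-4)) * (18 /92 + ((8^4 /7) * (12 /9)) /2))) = 1555720 /36839852973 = 0.00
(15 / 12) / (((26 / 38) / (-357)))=-33915 / 52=-652.21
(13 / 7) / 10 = 13 / 70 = 0.19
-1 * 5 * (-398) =1990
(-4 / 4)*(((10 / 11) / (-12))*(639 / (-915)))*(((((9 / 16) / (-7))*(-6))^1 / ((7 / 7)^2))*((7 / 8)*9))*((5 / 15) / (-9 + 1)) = 5751 / 687104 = 0.01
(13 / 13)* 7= 7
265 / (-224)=-265 / 224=-1.18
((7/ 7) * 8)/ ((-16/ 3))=-3/ 2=-1.50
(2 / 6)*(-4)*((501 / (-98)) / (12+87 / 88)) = 0.52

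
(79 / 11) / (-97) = -79 / 1067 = -0.07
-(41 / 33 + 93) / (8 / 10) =-7775 / 66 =-117.80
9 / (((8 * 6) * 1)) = 3 / 16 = 0.19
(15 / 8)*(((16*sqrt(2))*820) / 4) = 6150*sqrt(2) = 8697.41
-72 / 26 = -36 / 13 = -2.77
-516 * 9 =-4644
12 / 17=0.71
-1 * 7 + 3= -4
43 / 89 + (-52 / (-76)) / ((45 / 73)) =121226 / 76095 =1.59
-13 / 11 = -1.18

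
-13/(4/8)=-26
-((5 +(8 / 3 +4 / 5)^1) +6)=-217 / 15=-14.47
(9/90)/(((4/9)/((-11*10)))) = -99/4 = -24.75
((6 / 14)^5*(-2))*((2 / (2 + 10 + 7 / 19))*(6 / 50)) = -55404 / 98741125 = -0.00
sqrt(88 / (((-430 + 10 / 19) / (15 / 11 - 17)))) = sqrt(208335) / 255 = 1.79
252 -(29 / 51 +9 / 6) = 25493 / 102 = 249.93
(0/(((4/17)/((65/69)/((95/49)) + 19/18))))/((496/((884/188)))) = 0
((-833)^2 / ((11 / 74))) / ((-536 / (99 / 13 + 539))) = -8292667439 / 1742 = -4760429.07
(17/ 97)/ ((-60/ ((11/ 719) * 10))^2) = 2057/ 1805227812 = 0.00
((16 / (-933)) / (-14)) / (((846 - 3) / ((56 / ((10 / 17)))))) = 544 / 3932595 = 0.00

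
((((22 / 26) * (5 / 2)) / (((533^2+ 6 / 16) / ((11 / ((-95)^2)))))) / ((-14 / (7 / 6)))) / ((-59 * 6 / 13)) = 0.00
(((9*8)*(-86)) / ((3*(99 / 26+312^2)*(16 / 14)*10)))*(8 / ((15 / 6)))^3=-32055296 / 527300625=-0.06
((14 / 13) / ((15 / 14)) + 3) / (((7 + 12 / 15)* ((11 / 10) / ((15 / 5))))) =710 / 507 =1.40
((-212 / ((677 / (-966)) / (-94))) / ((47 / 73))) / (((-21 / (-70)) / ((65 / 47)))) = -6478253600 / 31819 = -203597.02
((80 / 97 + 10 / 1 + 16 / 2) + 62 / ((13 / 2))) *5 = 178830 / 1261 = 141.82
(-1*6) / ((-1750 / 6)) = 18 / 875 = 0.02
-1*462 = -462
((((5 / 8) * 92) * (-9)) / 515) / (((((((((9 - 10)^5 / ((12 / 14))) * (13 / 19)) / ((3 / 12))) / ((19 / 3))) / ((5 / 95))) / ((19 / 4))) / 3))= 224181 / 149968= 1.49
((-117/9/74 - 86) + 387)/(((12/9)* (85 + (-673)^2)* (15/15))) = 0.00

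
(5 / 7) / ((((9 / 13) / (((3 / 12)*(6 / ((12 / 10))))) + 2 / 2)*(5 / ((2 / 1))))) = 130 / 707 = 0.18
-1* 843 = -843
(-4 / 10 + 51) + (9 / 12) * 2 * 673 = 10601 / 10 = 1060.10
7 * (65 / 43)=455 / 43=10.58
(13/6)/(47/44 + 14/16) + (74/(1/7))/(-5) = -262874/2565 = -102.48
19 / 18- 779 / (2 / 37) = -129694 / 9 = -14410.44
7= 7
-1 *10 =-10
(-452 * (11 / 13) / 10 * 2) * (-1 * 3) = 14916 / 65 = 229.48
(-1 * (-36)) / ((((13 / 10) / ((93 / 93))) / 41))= 1135.38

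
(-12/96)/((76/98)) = -49/304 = -0.16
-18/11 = -1.64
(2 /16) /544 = 1 /4352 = 0.00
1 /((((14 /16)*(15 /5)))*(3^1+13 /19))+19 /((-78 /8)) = -17632 /9555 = -1.85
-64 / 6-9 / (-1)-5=-20 / 3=-6.67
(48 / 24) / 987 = 2 / 987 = 0.00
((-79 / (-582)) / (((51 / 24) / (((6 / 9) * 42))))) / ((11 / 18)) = 53088 / 18139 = 2.93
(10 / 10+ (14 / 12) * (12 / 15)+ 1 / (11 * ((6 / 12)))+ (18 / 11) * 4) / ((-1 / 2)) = -2858 / 165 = -17.32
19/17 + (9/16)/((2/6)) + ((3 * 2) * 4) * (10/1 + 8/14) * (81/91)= 39614863/173264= 228.64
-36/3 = -12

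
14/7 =2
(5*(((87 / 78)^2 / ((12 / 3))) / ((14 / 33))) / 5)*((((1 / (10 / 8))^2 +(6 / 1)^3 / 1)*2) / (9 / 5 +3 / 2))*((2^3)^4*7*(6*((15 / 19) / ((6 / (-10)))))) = -69962588160 / 3211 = -21788411.14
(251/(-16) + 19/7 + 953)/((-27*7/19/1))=-2000377/21168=-94.50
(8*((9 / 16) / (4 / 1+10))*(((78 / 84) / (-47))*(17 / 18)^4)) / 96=-1085773 / 20630163456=-0.00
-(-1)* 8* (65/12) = 130/3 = 43.33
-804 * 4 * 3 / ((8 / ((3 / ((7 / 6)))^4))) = -52728.47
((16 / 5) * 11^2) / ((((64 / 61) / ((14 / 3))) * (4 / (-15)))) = -51667 / 8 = -6458.38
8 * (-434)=-3472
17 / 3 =5.67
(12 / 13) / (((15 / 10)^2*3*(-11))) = -16 / 1287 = -0.01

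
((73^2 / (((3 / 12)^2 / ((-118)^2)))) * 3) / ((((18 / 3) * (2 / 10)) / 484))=1436531282560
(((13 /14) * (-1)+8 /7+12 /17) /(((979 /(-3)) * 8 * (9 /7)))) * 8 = -73 /33286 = -0.00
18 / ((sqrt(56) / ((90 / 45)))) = 9 *sqrt(14) / 7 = 4.81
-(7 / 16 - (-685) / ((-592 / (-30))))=-20809 / 592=-35.15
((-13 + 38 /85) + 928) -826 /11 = 785733 /935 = 840.36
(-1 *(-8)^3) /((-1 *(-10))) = 256 /5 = 51.20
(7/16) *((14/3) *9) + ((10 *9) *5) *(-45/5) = -4031.62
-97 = -97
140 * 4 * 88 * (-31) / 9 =-1527680 / 9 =-169742.22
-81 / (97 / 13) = -1053 / 97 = -10.86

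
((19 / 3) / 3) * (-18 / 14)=-19 / 7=-2.71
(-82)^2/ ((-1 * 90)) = -3362/ 45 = -74.71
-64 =-64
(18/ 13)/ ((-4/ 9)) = -81/ 26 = -3.12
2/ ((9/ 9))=2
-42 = -42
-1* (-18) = 18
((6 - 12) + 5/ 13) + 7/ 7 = -60/ 13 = -4.62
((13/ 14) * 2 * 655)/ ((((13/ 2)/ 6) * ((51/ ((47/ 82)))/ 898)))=55289860/ 4879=11332.21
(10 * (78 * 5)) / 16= 975 / 4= 243.75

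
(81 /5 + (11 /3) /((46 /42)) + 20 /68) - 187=-167.16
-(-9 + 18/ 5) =27/ 5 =5.40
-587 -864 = -1451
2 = 2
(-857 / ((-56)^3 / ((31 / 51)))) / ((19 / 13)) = 345371 / 170171904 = 0.00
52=52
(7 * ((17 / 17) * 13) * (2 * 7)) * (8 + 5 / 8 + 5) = 69433 / 4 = 17358.25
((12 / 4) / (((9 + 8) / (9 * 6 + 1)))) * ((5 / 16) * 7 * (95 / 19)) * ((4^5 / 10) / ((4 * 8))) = 339.71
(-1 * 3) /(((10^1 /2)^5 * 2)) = -3 /6250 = -0.00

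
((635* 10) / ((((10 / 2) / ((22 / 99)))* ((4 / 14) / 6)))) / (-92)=-4445 / 69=-64.42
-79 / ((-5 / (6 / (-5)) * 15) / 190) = -6004 / 25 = -240.16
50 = 50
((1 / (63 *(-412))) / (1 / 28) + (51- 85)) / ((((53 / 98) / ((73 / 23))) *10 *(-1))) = 112743463 / 5650065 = 19.95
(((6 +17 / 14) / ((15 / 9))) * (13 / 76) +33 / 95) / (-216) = -0.01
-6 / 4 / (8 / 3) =-9 / 16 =-0.56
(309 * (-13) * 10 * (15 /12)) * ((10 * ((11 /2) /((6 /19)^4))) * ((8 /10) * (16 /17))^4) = -1006369772142592 /11275335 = -89254090.64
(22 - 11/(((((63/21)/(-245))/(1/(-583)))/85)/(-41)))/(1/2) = 1714646/159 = 10783.94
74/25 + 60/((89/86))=135586/2225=60.94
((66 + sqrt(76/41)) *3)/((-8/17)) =-1683/4- 51 *sqrt(779)/164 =-429.43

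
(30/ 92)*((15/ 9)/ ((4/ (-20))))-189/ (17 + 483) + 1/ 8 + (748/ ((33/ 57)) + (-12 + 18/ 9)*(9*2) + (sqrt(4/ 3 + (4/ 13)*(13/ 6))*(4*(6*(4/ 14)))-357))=48*sqrt(2)/ 7 + 17296681/ 23000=761.73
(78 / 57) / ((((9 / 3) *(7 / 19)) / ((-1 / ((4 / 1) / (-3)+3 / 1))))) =-26 / 35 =-0.74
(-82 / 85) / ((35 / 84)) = -984 / 425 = -2.32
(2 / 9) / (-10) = -1 / 45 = -0.02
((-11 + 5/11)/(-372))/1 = 29/1023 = 0.03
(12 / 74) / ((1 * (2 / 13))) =39 / 37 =1.05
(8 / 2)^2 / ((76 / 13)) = 52 / 19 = 2.74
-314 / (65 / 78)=-1884 / 5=-376.80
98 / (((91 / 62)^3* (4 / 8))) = 61.99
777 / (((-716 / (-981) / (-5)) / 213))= -811782405 / 716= -1133774.31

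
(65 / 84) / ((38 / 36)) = 195 / 266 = 0.73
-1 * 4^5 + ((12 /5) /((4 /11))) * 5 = -991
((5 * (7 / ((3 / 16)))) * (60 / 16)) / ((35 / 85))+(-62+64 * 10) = 2278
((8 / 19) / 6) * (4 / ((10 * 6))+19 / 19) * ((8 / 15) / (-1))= -512 / 12825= -0.04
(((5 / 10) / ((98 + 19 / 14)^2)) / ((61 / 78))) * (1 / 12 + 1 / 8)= 0.00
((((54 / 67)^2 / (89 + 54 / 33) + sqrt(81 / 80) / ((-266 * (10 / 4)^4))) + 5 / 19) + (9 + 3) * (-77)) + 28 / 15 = -1175861070029 / 1275526905 - 18 * sqrt(5) / 415625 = -921.86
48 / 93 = 16 / 31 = 0.52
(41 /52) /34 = 41 /1768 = 0.02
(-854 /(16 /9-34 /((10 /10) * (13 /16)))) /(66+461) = 49959 /1235288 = 0.04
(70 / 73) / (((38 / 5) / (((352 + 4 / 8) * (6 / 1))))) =266.85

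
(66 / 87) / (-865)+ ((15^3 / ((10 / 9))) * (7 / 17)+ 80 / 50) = 1068103501 / 852890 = 1252.33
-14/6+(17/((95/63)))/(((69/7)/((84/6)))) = 89663/6555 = 13.68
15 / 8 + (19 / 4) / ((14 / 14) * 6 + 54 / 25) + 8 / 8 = 2821 / 816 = 3.46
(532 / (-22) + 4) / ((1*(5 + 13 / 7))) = -259 / 88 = -2.94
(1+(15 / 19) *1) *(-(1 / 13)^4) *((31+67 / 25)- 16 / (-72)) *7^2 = -12708248 / 122098275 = -0.10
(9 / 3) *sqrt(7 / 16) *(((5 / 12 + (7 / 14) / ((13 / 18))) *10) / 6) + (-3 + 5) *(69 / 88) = 69 / 44 + 865 *sqrt(7) / 624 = 5.24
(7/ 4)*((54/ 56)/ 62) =27/ 992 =0.03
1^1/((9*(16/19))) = 19/144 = 0.13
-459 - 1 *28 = -487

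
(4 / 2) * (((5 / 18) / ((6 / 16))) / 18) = 20 / 243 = 0.08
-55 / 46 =-1.20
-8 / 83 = -0.10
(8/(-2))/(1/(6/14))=-12/7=-1.71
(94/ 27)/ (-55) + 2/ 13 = 1748/ 19305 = 0.09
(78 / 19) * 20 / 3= 520 / 19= 27.37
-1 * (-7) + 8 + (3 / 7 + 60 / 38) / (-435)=289186 / 19285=15.00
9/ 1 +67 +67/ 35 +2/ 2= 78.91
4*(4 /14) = 1.14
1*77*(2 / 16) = 9.62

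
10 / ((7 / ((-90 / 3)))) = -300 / 7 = -42.86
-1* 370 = -370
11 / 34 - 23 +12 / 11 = -8073 / 374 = -21.59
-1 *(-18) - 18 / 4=27 / 2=13.50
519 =519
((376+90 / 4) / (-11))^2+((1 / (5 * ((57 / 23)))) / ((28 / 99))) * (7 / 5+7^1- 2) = 2115008773 / 1609300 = 1314.24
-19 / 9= -2.11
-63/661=-0.10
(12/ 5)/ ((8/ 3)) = 9/ 10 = 0.90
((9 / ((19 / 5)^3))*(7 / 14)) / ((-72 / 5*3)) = -625 / 329232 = -0.00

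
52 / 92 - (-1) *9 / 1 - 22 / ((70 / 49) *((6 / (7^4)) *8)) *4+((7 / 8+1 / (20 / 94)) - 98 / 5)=-3085.74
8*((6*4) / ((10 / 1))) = 96 / 5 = 19.20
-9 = -9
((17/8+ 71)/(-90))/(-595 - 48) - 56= -576115/10288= -56.00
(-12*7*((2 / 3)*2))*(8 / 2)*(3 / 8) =-168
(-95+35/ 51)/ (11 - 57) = 2405/ 1173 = 2.05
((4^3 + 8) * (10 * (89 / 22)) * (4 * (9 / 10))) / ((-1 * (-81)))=1424 / 11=129.45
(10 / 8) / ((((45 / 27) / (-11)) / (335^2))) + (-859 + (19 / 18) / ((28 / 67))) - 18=-926730.72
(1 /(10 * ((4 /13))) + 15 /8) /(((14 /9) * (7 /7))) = 99 /70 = 1.41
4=4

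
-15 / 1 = -15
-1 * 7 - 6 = -13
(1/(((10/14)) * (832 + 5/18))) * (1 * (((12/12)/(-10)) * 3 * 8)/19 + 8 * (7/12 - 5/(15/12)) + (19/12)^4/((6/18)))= -39554263/2732534400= -0.01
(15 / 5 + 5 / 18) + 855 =15449 / 18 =858.28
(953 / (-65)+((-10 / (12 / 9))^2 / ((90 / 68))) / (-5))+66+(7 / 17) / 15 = 284201 / 6630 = 42.87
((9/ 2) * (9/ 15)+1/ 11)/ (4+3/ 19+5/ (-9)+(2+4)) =52497/ 180620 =0.29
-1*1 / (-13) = 1 / 13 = 0.08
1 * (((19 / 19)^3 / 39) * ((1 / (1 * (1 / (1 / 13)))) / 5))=1 / 2535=0.00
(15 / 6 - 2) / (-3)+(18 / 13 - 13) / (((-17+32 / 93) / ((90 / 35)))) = 1375685 / 845754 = 1.63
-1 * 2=-2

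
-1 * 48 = -48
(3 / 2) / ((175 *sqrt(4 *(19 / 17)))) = 3 *sqrt(323) / 13300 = 0.00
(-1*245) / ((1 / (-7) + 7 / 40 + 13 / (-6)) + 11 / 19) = 3910200 / 24827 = 157.50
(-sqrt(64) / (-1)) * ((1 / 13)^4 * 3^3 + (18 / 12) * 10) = 3427536 / 28561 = 120.01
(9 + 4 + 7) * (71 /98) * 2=1420 /49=28.98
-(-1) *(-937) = -937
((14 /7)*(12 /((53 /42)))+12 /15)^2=392.79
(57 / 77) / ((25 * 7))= 57 / 13475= 0.00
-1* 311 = -311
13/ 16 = 0.81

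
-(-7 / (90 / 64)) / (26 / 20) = 448 / 117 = 3.83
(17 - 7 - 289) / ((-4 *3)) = 93 / 4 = 23.25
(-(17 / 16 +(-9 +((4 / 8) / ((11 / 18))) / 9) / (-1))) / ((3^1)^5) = -65 / 1584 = -0.04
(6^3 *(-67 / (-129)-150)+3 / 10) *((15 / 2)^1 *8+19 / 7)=-6094914009 / 3010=-2024888.38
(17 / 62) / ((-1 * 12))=-17 / 744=-0.02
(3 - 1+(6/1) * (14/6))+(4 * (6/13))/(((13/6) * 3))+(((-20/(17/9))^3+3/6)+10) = -1926738611/1660594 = -1160.27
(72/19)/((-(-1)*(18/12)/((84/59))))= 4032/1121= 3.60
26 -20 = 6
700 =700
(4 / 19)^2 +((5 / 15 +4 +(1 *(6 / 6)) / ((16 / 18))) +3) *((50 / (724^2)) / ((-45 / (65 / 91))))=905514403 / 20436573888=0.04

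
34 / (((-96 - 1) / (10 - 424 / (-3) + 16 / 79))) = -1221076 / 22989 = -53.12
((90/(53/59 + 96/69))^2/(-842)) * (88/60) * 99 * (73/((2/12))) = -474302534535720/4064102029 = -116705.37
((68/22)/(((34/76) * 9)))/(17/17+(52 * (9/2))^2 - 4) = 76/5420547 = 0.00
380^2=144400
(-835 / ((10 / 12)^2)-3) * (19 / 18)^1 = -1272.37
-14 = -14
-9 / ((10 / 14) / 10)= -126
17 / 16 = 1.06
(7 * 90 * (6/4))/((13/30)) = 28350/13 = 2180.77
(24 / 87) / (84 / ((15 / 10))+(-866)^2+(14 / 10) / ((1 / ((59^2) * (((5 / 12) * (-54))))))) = 16 / 37140909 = 0.00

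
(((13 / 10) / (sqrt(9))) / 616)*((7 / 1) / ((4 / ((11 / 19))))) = 13 / 18240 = 0.00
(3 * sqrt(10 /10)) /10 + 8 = 83 /10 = 8.30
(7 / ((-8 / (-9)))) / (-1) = -63 / 8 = -7.88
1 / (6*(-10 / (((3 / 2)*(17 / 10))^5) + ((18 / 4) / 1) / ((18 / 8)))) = 115008417 / 1316101004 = 0.09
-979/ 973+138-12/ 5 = 654799/ 4865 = 134.59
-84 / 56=-3 / 2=-1.50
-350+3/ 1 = -347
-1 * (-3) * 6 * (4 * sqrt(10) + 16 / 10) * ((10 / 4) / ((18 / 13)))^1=463.10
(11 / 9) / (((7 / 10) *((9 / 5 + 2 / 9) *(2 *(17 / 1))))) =0.03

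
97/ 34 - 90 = -2963/ 34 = -87.15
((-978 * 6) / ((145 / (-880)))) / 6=172128 / 29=5935.45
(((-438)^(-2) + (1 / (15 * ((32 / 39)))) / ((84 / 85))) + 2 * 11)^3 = 854509826021930779401135287 / 79357635263747762159616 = 10767.83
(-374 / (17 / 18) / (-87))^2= 17424 / 841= 20.72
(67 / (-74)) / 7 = -67 / 518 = -0.13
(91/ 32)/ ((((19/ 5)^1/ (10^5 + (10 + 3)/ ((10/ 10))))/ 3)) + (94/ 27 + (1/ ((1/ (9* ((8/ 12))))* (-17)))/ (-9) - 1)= 62662348411/ 279072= 224538.29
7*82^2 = 47068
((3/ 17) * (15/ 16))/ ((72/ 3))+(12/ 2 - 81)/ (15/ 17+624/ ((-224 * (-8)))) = -60.94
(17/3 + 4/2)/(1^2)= 23/3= 7.67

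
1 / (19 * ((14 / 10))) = 5 / 133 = 0.04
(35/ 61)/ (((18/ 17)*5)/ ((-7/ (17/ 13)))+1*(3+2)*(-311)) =-637/ 1727459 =-0.00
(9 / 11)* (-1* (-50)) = 450 / 11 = 40.91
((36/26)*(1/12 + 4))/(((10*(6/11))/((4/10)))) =539/1300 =0.41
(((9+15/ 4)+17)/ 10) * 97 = 11543/ 40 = 288.58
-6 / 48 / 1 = -1 / 8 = -0.12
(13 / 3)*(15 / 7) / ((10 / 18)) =117 / 7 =16.71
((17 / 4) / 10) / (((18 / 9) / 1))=17 / 80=0.21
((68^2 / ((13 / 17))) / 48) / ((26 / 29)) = 142477 / 1014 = 140.51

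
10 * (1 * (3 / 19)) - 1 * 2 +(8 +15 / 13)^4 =3809916011 / 542659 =7020.83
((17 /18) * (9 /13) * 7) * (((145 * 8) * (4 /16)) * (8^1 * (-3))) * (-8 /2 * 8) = 13251840 /13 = 1019372.31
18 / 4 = 9 / 2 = 4.50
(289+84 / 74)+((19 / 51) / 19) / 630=344915587 / 1188810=290.14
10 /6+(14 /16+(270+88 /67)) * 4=438349 /402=1090.42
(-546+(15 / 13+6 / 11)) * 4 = -311340 / 143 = -2177.20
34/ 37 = 0.92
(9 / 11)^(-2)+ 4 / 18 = 139 / 81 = 1.72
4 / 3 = 1.33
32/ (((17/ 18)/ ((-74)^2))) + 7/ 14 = 6308369/ 34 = 185540.26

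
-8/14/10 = -2/35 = -0.06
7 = 7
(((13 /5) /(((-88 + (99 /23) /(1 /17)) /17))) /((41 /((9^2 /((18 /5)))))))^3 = -95738773047723 /21862745241128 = -4.38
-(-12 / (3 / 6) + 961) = -937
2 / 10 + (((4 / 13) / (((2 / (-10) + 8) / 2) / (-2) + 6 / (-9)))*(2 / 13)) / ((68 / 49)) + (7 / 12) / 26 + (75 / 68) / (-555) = 415387633 / 2002710840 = 0.21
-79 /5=-15.80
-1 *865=-865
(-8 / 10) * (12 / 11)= -48 / 55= -0.87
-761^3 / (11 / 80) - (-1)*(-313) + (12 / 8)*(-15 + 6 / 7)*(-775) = -493593926997 / 154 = -3205155370.11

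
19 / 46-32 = -1453 / 46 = -31.59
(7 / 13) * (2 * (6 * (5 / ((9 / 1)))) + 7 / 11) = 1687 / 429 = 3.93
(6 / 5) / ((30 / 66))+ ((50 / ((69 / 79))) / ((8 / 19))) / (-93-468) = 9281051 / 3870900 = 2.40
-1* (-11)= 11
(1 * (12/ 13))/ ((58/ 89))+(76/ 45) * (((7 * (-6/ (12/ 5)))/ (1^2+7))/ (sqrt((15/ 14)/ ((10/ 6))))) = 534/ 377 - 133 * sqrt(14)/ 108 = -3.19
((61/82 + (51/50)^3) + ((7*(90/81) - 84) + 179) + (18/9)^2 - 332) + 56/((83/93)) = -615105485323/3828375000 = -160.67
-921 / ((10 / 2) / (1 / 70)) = -921 / 350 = -2.63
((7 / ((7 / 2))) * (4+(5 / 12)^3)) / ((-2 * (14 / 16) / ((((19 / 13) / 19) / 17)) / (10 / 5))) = -7037 / 167076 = -0.04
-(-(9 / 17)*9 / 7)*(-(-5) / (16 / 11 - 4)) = -4455 / 3332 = -1.34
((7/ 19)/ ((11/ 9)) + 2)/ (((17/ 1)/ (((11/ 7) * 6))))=2886/ 2261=1.28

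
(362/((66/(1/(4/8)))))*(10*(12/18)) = 7240/99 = 73.13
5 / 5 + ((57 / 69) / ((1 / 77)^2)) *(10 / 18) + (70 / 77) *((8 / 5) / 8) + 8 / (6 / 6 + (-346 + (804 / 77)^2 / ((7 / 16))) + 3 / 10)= 27296152450544 / 10027473093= 2722.14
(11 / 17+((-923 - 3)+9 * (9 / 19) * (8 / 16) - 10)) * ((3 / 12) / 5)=-602861 / 12920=-46.66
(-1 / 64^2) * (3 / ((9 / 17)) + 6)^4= -1500625 / 331776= -4.52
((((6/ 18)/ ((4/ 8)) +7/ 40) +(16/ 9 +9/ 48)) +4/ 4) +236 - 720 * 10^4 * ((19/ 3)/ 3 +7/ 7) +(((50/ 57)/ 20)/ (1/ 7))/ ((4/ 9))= -306428709991/ 13680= -22399759.50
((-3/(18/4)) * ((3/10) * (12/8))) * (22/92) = -0.07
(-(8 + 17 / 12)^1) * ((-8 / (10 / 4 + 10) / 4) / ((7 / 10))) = 226 / 105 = 2.15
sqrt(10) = 3.16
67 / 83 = 0.81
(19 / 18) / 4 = 19 / 72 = 0.26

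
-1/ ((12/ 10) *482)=-5/ 2892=-0.00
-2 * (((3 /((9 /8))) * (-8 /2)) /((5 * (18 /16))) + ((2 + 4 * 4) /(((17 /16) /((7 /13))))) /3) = -68288 /29835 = -2.29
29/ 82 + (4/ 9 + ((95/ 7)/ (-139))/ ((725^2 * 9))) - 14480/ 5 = -218551637887433/ 75487529250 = -2895.20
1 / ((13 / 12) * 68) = 3 / 221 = 0.01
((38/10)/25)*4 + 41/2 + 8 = 7277/250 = 29.11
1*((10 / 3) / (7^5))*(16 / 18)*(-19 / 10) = -152 / 453789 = -0.00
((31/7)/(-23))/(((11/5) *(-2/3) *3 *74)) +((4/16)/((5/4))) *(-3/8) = -195031/2621080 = -0.07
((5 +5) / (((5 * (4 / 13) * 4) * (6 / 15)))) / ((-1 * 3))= -65 / 48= -1.35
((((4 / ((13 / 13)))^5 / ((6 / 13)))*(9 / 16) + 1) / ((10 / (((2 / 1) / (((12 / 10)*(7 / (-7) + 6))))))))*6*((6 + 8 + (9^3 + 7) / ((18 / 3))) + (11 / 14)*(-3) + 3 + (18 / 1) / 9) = 7307899 / 210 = 34799.52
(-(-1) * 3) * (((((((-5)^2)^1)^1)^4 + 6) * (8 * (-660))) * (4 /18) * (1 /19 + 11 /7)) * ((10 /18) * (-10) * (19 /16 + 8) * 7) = 15159607848000 /19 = 797874097263.16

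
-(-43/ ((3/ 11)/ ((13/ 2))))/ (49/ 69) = 141427/ 98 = 1443.13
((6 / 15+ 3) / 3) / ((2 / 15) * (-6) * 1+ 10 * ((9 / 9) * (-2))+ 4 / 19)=-323 / 5868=-0.06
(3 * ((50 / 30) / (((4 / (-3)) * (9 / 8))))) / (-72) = 5 / 108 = 0.05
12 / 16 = 3 / 4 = 0.75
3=3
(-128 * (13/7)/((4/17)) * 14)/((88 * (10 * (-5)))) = 884/275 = 3.21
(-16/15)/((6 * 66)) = -4/1485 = -0.00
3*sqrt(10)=9.49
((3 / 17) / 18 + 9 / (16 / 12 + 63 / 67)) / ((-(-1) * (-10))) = -36995 / 93228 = -0.40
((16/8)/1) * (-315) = -630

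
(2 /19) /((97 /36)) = 72 /1843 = 0.04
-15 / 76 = -0.20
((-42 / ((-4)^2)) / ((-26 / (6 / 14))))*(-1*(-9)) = 81 / 208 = 0.39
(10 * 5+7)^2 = 3249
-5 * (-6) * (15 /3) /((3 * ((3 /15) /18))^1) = 4500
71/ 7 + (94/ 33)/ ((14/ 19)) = 3236/ 231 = 14.01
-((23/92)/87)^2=-1/121104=-0.00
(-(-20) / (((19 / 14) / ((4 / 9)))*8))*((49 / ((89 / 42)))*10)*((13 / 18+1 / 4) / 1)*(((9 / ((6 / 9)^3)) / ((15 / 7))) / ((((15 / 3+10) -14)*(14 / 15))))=18907875 / 6764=2795.37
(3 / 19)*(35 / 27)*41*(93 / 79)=44485 / 4503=9.88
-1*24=-24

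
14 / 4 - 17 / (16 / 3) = 5 / 16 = 0.31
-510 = -510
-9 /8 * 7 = -63 /8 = -7.88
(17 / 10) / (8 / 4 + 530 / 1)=17 / 5320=0.00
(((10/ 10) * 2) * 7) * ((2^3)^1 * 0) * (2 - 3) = 0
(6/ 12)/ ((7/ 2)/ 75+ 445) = 75/ 66757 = 0.00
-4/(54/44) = -88/27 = -3.26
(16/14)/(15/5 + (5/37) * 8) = 296/1057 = 0.28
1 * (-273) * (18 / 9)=-546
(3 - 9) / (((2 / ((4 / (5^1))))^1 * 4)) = -3 / 5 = -0.60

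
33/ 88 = 3/ 8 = 0.38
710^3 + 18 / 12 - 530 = 715820943 / 2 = 357910471.50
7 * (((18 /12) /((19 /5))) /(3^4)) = 35 /1026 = 0.03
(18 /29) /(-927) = -2 /2987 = -0.00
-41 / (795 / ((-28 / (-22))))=-574 / 8745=-0.07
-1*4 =-4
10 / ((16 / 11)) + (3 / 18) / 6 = 497 / 72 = 6.90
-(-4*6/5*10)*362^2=6290112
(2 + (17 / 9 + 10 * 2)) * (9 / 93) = 215 / 93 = 2.31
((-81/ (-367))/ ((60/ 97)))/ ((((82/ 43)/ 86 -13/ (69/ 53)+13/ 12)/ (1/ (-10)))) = 111378213/ 27718757650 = 0.00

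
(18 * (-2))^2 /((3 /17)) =7344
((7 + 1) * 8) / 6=32 / 3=10.67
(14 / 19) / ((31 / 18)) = 252 / 589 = 0.43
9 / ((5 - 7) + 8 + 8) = 9 / 14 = 0.64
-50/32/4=-25/64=-0.39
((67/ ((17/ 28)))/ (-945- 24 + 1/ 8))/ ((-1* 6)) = 7504/ 395301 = 0.02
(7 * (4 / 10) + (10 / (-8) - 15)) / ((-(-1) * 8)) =-1.68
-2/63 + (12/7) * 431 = 46546/63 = 738.83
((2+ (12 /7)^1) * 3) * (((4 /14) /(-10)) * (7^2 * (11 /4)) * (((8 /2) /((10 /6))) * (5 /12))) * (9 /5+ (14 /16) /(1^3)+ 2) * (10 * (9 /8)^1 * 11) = -7942077 /320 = -24818.99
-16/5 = -3.20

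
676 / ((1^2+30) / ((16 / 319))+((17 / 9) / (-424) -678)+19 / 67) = -345668544 / 30505951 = -11.33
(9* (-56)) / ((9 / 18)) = -1008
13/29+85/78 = 3479/2262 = 1.54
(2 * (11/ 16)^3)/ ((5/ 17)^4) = 111166451/ 1280000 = 86.85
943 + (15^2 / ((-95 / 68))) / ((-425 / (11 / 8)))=179269 / 190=943.52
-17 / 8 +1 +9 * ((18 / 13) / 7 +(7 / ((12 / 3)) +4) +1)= 44703 / 728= 61.41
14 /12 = 7 /6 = 1.17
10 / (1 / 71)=710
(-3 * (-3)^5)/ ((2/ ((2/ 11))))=729/ 11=66.27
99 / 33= 3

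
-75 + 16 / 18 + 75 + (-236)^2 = 501272 / 9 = 55696.89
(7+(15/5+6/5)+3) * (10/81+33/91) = 254393/36855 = 6.90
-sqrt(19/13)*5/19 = -5*sqrt(247)/247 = -0.32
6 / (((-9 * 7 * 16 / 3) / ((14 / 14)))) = -1 / 56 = -0.02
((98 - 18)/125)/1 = 16/25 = 0.64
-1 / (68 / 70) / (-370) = 7 / 2516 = 0.00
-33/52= -0.63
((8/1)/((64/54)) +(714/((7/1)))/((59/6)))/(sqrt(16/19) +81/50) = 155477475/9989762-10102500* sqrt(19)/4994881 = 6.75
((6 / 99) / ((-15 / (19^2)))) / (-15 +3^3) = -361 / 2970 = -0.12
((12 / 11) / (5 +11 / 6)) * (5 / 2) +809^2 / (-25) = -295166431 / 11275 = -26178.84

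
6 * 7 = 42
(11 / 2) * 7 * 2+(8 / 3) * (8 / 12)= 709 / 9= 78.78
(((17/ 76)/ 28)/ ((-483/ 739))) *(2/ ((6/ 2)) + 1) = -62815/ 3083472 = -0.02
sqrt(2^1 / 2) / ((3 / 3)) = 1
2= 2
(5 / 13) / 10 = 1 / 26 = 0.04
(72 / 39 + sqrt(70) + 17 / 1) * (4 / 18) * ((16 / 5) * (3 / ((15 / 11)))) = 352 * sqrt(70) / 225 + 17248 / 585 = 42.57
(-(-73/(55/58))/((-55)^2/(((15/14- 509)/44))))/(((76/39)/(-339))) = 199028762127/3894506000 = 51.11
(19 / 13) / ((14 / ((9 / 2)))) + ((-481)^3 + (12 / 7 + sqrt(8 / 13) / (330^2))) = -40507608529 / 364 + sqrt(26) / 707850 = -111284638.82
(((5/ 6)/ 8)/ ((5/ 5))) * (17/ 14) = 85/ 672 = 0.13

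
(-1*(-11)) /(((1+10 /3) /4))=132 /13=10.15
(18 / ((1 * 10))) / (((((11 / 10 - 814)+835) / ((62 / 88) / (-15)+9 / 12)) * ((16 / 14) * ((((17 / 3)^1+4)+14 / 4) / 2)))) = 7308 / 960245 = 0.01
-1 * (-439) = 439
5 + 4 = 9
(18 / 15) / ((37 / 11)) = 66 / 185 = 0.36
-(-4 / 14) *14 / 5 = 4 / 5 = 0.80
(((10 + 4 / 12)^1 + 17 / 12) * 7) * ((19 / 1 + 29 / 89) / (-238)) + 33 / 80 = -758471 / 121040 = -6.27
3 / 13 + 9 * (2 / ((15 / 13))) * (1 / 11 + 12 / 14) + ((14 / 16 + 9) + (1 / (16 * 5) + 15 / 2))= 2595223 / 80080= 32.41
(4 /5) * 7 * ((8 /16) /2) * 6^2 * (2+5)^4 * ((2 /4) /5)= 302526 /25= 12101.04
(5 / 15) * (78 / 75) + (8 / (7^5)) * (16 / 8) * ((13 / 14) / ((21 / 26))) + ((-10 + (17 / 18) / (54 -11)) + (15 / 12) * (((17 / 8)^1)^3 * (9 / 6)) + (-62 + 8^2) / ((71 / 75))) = 24270705388033877 / 2317157479526400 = 10.47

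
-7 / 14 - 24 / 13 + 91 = 2305 / 26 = 88.65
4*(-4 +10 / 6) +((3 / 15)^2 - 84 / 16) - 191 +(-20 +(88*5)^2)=58012337 / 300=193374.46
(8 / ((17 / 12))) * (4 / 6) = 3.76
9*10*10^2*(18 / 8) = 20250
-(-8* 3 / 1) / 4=6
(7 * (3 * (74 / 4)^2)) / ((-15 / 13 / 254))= -15821533 / 10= -1582153.30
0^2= 0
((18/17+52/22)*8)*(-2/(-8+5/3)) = 8.65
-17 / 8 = -2.12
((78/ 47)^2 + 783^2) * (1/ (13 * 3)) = 451439895/ 28717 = 15720.30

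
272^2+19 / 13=73985.46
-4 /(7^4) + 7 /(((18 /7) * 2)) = 117505 /86436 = 1.36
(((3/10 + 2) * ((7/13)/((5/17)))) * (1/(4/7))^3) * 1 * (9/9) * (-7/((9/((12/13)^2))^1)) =-6571537/439400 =-14.96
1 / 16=0.06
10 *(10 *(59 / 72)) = 1475 / 18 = 81.94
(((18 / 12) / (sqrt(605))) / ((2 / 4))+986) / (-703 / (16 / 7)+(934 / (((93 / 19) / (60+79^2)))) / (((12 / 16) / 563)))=13392 * sqrt(5) / 221595464448215+4401504 / 4029008444513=0.00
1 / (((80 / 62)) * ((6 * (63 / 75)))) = 155 / 1008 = 0.15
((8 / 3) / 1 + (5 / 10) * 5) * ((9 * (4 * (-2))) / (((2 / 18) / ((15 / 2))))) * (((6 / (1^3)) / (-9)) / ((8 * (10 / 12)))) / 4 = 2511 / 4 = 627.75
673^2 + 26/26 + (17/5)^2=452941.56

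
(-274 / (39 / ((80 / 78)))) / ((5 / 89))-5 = -202693 / 1521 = -133.26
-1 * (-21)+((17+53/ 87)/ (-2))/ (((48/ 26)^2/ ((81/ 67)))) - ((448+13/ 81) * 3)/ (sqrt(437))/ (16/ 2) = 1111515/ 62176 - 36301 * sqrt(437)/ 94392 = 9.84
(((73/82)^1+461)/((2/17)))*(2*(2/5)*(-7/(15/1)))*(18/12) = -180285/82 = -2198.60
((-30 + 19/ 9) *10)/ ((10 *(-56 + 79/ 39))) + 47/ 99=206614/ 208395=0.99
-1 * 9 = -9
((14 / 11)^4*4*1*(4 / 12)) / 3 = 153664 / 131769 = 1.17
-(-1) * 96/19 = 96/19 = 5.05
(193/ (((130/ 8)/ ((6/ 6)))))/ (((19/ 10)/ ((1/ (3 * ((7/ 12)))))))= 6176/ 1729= 3.57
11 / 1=11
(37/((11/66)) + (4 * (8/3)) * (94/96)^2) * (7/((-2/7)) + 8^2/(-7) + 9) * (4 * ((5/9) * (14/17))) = -28842575/2754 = -10472.98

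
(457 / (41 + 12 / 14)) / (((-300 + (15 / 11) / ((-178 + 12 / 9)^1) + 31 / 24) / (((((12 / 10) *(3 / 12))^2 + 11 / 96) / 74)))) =-915723347 / 9062284607000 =-0.00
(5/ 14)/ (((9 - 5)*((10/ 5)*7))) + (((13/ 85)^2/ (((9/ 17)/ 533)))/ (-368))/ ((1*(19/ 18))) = -7898921/ 145608400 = -0.05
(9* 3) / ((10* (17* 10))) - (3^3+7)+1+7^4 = 4025627 / 1700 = 2368.02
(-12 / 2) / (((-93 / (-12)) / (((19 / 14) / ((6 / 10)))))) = -380 / 217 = -1.75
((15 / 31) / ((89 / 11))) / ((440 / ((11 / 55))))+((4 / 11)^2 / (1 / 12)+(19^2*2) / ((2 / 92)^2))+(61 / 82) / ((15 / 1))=501863366281777 / 328497576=1527753.64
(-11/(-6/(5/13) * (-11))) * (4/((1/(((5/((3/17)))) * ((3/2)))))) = -10.90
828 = 828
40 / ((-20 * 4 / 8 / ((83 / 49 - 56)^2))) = -28323684 / 2401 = -11796.62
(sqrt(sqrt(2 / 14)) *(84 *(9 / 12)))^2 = 567 *sqrt(7) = 1500.14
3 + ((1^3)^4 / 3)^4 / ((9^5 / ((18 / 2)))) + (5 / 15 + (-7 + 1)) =-2.67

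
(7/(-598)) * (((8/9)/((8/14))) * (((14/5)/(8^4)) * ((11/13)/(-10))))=3773/3582259200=0.00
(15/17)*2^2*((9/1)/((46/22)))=5940/391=15.19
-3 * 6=-18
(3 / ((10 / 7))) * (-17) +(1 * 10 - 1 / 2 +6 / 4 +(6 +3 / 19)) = -3523 / 190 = -18.54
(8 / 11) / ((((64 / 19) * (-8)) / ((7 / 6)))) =-133 / 4224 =-0.03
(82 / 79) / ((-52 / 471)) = -19311 / 2054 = -9.40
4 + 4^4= 260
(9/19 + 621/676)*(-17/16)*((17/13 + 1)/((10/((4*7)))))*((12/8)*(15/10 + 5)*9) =-172374237/205504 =-838.79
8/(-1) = -8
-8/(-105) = 8/105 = 0.08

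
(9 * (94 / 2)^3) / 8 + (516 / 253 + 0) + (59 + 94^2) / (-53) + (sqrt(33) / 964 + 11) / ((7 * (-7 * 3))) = 1839215598757 / 15768984 - sqrt(33) / 141708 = 116635.01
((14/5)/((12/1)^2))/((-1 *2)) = -7/720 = -0.01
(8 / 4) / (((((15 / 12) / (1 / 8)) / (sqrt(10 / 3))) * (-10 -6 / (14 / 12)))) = -7 * sqrt(30) / 1590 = -0.02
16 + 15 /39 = 213 /13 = 16.38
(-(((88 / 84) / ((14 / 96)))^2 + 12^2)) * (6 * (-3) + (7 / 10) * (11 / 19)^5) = 104395814403512 / 29725568495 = 3511.99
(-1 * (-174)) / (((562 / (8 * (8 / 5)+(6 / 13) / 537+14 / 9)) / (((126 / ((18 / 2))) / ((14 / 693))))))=10070821068 / 3269435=3080.29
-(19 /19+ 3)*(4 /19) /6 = -8 /57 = -0.14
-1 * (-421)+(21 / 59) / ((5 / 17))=124552 / 295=422.21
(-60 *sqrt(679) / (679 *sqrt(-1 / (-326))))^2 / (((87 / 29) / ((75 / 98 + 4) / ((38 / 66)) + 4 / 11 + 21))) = 118746999600 / 6953639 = 17076.96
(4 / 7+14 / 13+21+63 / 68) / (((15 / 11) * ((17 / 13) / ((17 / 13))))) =534897 / 30940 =17.29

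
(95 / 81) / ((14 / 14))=95 / 81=1.17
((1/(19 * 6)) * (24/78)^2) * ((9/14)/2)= 6/22477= 0.00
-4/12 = -1/3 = -0.33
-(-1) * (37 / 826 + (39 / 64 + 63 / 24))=3.28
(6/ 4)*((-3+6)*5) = 22.50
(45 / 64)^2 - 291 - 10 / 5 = -1198103 / 4096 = -292.51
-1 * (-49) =49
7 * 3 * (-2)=-42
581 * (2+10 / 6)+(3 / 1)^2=6418 / 3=2139.33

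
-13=-13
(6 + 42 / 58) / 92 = 195 / 2668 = 0.07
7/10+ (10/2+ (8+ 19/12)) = 917/60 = 15.28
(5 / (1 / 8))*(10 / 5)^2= 160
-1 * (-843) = 843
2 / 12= 1 / 6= 0.17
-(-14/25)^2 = -196/625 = -0.31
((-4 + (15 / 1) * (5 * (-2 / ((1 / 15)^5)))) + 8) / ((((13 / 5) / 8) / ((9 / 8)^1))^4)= -467086800003750 / 28561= -16354007212.76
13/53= 0.25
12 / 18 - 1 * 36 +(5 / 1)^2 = -31 / 3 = -10.33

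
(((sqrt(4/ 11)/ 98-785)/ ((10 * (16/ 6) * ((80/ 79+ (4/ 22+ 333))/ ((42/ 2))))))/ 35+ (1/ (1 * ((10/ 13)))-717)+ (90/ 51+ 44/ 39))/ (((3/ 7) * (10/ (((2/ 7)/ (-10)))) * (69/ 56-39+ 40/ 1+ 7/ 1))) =25621441160539/ 49772919982500-79 * sqrt(11)/ 875843237500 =0.51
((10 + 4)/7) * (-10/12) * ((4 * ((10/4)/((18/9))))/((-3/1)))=25/9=2.78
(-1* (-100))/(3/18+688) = 600/4129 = 0.15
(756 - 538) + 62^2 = 4062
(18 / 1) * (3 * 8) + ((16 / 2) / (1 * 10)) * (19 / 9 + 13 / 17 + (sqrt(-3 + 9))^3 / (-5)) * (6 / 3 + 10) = 23440 / 51 - 288 * sqrt(6) / 25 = 431.39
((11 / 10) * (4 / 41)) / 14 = 11 / 1435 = 0.01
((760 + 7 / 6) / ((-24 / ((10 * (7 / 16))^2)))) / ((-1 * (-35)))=-159845 / 9216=-17.34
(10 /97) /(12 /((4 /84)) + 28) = 1 /2716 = 0.00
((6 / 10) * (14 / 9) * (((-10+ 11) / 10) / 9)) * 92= 644 / 675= 0.95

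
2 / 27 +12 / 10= 172 / 135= 1.27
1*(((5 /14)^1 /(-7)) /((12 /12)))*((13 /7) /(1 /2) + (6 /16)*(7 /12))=-4405 /21952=-0.20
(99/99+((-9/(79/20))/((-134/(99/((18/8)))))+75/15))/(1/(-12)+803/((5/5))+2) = 428616/51125087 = 0.01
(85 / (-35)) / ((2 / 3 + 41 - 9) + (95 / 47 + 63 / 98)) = -4794 / 69743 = -0.07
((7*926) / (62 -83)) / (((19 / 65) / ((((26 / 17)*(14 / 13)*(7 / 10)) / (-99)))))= 1179724 / 95931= 12.30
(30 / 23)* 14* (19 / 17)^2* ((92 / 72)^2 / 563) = 290605 / 4393089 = 0.07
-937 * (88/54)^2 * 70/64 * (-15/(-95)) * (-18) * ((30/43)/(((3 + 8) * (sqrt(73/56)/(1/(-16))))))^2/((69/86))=5739125/49382748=0.12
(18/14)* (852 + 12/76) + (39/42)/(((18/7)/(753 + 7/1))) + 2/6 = 234340/171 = 1370.41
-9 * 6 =-54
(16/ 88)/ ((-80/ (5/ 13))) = -1/ 1144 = -0.00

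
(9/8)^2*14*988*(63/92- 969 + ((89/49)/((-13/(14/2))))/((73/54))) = -911447828973/53728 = -16964112.36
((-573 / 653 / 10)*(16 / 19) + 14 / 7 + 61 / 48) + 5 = 24407863 / 2977680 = 8.20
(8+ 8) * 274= 4384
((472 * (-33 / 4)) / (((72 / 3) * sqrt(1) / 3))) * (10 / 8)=-9735 / 16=-608.44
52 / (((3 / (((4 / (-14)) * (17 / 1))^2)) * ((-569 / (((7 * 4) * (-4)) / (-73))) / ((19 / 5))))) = -18274048 / 4361385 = -4.19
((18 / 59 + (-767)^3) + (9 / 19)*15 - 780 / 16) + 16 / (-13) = -26302382493111 / 58292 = -451217705.57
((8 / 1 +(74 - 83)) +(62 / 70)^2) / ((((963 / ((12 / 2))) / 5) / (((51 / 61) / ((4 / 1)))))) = -2244 / 1599115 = -0.00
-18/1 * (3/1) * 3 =-162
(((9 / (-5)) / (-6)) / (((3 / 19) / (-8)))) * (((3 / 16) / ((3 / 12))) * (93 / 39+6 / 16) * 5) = -16359 / 104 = -157.30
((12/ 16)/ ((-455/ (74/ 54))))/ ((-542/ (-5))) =-0.00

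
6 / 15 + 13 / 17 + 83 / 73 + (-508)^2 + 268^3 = 121040303962 / 6205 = 19506898.30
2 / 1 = 2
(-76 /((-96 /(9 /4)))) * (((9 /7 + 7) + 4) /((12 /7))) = 817 /64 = 12.77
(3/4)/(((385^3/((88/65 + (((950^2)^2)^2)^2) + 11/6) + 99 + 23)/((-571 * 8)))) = -28.08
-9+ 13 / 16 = -131 / 16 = -8.19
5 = 5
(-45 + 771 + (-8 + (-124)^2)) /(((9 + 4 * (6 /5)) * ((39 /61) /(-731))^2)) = 12307931569390 /8073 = 1524579656.81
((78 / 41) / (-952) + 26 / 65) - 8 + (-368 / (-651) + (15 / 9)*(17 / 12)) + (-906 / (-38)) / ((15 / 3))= 1714718 / 18473985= 0.09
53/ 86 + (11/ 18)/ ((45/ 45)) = 475/ 387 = 1.23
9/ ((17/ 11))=99/ 17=5.82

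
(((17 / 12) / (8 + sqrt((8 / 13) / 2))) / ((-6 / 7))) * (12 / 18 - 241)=1115387 / 22356 - 85799 * sqrt(13) / 89424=46.43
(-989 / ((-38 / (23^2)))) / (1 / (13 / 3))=6801353 / 114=59660.99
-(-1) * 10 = 10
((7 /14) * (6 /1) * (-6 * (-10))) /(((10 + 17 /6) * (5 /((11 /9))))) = 24 /7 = 3.43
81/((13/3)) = 243/13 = 18.69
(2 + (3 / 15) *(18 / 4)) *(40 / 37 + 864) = 464116 / 185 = 2508.74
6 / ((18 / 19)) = 6.33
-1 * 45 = -45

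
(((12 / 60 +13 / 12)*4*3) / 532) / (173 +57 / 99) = 363 / 2176640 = 0.00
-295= -295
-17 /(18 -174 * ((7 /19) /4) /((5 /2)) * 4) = 1615 /726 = 2.22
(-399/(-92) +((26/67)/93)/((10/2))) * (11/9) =136765607/25796340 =5.30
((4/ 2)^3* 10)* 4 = 320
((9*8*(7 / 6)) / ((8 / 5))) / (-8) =-105 / 16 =-6.56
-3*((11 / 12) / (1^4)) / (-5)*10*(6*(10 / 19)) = 17.37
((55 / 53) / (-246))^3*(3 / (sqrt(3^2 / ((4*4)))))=-166375 / 554080592718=-0.00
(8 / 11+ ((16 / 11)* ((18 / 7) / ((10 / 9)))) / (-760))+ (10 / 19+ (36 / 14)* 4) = 421888 / 36575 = 11.53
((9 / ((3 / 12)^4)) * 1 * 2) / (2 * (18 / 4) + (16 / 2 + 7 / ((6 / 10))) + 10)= 3456 / 29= 119.17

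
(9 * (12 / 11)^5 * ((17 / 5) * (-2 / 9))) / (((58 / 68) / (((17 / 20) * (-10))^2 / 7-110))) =200707642368 / 163466765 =1227.82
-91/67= -1.36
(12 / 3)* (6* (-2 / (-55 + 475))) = -4 / 35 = -0.11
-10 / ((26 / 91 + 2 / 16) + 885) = -560 / 49583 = -0.01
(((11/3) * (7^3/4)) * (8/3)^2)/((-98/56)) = -34496/27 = -1277.63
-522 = -522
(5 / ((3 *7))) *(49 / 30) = 7 / 18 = 0.39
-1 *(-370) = 370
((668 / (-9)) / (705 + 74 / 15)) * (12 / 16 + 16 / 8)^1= -9185 / 31947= -0.29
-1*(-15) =15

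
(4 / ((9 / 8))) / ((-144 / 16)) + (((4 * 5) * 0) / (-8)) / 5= -32 / 81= -0.40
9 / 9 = 1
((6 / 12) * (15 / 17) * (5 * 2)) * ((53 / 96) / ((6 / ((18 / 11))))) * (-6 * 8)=-11925 / 374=-31.89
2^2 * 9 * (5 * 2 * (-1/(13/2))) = -720/13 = -55.38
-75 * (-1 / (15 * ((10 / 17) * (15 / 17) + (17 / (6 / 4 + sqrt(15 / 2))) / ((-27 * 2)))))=191680695 * sqrt(30) / 439700831 + 3893267835 / 439700831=11.24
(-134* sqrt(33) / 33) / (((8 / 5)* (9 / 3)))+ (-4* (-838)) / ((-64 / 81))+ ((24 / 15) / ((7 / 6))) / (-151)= -179367999 / 42280 - 335* sqrt(33) / 396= -4247.24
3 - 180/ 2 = -87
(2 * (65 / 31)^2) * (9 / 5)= 15.83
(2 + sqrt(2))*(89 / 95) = 89*sqrt(2) / 95 + 178 / 95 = 3.20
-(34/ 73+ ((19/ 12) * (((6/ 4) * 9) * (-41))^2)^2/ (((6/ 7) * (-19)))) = 540009276567559/ 37376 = 14448022168.44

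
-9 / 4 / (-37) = 9 / 148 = 0.06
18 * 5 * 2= 180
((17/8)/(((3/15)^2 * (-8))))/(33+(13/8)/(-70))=-14875/73868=-0.20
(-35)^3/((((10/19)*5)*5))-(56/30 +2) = -97871/30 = -3262.37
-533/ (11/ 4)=-2132/ 11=-193.82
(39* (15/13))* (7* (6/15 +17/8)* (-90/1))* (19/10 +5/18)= -155893.50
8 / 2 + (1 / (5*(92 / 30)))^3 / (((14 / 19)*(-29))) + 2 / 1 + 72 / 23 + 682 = 27312379519 / 39518416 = 691.13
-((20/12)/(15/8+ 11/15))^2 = -40000/97969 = -0.41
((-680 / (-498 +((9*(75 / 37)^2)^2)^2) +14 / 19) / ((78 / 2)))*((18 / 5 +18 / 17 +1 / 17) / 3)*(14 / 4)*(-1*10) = -257929185795483383715926 / 248160615595446371610897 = -1.04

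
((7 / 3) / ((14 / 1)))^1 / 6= 1 / 36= 0.03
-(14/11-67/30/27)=-10603/8910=-1.19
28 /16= 7 /4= 1.75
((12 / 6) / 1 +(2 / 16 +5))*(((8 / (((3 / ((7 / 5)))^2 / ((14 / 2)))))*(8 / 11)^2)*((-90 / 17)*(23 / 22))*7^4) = -69098551872 / 113135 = -610761.94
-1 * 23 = -23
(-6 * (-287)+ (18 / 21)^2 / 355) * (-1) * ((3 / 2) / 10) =-44931339 / 173950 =-258.30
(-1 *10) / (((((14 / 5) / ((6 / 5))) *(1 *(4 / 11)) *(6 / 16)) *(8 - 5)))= -220 / 21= -10.48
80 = 80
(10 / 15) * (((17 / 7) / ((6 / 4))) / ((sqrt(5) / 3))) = 68 * sqrt(5) / 105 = 1.45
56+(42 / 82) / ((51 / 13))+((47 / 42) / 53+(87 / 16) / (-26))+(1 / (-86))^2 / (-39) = 33381075947305 / 596702949024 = 55.94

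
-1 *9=-9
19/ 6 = 3.17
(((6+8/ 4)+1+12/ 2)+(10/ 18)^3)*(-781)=-8637860/ 729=-11848.92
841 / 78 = 10.78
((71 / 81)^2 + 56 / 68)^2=31524357601 / 12440502369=2.53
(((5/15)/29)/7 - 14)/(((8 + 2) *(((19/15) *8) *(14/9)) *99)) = -775/863968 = -0.00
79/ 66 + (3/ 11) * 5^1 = 169/ 66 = 2.56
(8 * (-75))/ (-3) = 200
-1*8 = -8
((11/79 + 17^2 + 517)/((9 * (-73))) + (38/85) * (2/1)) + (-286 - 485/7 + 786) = 13291161146/30882285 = 430.38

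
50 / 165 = 10 / 33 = 0.30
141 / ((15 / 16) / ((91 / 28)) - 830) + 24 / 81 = 147196 / 1164915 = 0.13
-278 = -278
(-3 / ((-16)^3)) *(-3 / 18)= -1 / 8192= -0.00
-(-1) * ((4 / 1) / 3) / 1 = 4 / 3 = 1.33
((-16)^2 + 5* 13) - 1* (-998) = 1319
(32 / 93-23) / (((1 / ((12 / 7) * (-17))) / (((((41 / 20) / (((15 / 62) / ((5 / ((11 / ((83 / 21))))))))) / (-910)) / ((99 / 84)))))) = -9950372 / 1061775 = -9.37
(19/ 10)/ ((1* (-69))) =-19/ 690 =-0.03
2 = 2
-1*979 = -979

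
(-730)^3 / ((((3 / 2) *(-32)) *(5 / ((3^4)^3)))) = 861414931237.50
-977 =-977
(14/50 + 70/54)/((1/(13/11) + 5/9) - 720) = -3458/1576425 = -0.00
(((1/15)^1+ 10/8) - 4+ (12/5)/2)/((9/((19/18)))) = -1691/9720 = -0.17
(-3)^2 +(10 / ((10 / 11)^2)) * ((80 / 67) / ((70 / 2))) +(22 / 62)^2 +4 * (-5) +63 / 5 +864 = 390376509 / 450709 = 866.14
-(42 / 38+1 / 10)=-229 / 190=-1.21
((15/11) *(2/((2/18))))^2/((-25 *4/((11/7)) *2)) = -729/154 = -4.73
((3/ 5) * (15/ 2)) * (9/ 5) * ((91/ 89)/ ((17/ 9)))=66339/ 15130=4.38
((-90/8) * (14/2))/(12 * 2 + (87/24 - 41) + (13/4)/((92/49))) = 5796/857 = 6.76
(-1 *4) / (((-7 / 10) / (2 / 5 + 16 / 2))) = 48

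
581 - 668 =-87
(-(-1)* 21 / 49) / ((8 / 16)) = 6 / 7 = 0.86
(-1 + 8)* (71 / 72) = 497 / 72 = 6.90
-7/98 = -1/14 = -0.07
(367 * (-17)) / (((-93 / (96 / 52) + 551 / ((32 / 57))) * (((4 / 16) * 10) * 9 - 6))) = -399296 / 983235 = -0.41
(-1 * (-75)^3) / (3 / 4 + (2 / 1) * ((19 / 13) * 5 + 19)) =7905.41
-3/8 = -0.38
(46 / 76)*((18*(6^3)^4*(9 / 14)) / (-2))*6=-6083018237952 / 133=-45736979232.72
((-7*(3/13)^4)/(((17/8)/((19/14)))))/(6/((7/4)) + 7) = -43092/35444201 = -0.00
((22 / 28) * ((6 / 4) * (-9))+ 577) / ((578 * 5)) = 0.20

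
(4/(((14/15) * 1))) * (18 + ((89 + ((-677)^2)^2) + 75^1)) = 6301964172690/7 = 900280596098.57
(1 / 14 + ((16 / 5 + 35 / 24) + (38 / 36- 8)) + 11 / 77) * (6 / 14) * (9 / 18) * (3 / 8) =-5221 / 31360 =-0.17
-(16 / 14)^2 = -1.31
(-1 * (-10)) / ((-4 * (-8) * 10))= 1 / 32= 0.03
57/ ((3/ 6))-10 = 104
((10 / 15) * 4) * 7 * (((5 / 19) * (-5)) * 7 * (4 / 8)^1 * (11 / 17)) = -53900 / 969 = -55.62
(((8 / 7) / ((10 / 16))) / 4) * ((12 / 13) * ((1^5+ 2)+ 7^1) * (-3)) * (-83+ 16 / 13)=1224576 / 1183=1035.14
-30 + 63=33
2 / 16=1 / 8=0.12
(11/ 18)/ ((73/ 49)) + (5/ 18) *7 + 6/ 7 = 14771/ 4599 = 3.21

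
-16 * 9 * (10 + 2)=-1728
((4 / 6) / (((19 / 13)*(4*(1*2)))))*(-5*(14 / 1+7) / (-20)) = 91 / 304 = 0.30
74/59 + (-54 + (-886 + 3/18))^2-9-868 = 1874240855/2124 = 882410.95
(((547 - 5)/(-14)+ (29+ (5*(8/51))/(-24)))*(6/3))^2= 435890884/1147041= 380.01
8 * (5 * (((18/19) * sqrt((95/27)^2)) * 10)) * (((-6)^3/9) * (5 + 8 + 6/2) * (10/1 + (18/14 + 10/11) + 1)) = -6755740.26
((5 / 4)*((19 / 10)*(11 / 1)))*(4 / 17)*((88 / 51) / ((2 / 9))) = 13794 / 289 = 47.73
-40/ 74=-20/ 37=-0.54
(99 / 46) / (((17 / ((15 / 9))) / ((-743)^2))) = 91088085 / 782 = 116480.93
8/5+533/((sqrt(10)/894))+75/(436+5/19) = 24479/13815+238251 * sqrt(10)/5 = 150684.93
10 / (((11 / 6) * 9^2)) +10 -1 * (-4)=4178 / 297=14.07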